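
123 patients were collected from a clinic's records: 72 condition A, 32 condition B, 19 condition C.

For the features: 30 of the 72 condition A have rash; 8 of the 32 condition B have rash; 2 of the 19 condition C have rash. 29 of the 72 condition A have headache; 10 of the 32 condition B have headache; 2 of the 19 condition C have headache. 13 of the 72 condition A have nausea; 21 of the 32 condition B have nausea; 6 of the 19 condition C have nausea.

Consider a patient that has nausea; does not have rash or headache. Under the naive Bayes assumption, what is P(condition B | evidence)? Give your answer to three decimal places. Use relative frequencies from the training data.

condition A: (72/123) × (42/72) × (43/72) × (13/72) ≈ 0.0368206
condition B: (32/123) × (24/32) × (22/32) × (21/32) ≈ 0.0880335
condition C: (19/123) × (17/19) × (17/19) × (6/19) ≈ 0.0390514
P(condition B | x) = 0.0880335 / 0.1639055 ≈ 0.537

0.537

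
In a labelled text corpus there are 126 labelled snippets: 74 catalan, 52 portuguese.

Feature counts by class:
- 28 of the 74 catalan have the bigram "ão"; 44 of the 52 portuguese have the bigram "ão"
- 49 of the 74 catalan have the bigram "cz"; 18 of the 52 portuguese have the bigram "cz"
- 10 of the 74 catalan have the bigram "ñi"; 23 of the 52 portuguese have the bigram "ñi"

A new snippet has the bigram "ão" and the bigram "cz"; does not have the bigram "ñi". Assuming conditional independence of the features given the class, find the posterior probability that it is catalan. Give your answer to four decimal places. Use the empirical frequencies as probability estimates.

0.6537

catalan: (74/126) × (28/74) × (49/74) × (64/74) ≈ 0.127262
portuguese: (52/126) × (44/52) × (18/52) × (29/52) ≈ 0.0674134
P(catalan | x) = 0.127262 / 0.1946754 ≈ 0.6537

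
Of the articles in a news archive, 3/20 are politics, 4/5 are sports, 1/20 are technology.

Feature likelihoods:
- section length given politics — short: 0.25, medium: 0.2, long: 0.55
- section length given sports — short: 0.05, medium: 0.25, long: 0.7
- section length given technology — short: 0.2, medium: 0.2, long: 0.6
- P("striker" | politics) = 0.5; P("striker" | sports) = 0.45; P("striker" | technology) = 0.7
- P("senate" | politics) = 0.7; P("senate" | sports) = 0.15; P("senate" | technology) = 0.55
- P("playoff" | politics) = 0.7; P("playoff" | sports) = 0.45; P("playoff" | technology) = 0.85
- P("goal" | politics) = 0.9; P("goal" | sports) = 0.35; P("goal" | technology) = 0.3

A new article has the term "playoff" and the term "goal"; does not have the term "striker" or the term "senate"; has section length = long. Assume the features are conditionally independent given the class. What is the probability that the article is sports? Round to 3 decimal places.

0.824

politics: 0.15 × 0.55 × (1−0.5) × (1−0.7) × 0.7 × 0.9 = 0.00779625
sports: 0.8 × 0.7 × (1−0.45) × (1−0.15) × 0.45 × 0.35 = 0.0412335
technology: 0.05 × 0.6 × (1−0.7) × (1−0.55) × 0.85 × 0.3 = 0.00103275
P(sports | x) = 0.0412335 / 0.0500625 ≈ 0.824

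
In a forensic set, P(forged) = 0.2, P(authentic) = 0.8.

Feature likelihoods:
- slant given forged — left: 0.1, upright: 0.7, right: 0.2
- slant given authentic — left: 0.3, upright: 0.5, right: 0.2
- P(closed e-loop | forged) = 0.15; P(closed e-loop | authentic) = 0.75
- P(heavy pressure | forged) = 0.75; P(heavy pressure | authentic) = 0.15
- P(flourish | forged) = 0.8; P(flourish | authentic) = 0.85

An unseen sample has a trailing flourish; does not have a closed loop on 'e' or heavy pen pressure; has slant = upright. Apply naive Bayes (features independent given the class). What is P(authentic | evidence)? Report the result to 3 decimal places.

0.752

forged: 0.2 × 0.7 × (1−0.15) × (1−0.75) × 0.8 = 0.0238
authentic: 0.8 × 0.5 × (1−0.75) × (1−0.15) × 0.85 = 0.07225
P(authentic | x) = 0.07225 / 0.09605 ≈ 0.752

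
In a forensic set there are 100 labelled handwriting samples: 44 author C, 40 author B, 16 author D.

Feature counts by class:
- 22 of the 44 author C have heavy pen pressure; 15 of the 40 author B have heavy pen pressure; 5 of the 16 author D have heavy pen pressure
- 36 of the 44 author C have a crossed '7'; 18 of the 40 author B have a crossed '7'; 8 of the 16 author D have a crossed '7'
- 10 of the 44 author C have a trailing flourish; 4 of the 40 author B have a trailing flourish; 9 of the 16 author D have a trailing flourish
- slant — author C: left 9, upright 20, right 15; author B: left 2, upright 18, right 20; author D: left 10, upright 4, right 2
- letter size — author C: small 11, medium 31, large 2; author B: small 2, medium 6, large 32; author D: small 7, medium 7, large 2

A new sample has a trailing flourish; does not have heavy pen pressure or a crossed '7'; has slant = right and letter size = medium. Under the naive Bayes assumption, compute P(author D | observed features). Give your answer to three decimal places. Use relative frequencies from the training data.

0.345

author C: (44/100) × (22/44) × (8/44) × (10/44) × (15/44) × (31/44) ≈ 0.00218351
author B: (40/100) × (25/40) × (22/40) × (4/40) × (20/40) × (6/40) = 0.00103125
author D: (16/100) × (11/16) × (8/16) × (9/16) × (2/16) × (7/16) = 0.00169189453125
P(author D | x) = 0.00169189453125 / 0.00490665453125 ≈ 0.345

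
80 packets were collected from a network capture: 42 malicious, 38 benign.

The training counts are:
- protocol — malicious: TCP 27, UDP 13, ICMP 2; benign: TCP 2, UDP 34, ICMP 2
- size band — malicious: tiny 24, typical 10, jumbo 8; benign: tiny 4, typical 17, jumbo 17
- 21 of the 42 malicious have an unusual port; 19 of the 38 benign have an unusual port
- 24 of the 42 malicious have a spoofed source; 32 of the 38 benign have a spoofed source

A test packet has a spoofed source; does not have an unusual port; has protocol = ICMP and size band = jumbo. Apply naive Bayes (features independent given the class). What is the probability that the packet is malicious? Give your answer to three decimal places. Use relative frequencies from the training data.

0.224

malicious: (42/80) × (2/42) × (8/42) × (21/42) × (24/42) ≈ 0.00136054
benign: (38/80) × (2/38) × (17/38) × (19/38) × (32/38) ≈ 0.00470914
P(malicious | x) = 0.00136054 / 0.00606968 ≈ 0.224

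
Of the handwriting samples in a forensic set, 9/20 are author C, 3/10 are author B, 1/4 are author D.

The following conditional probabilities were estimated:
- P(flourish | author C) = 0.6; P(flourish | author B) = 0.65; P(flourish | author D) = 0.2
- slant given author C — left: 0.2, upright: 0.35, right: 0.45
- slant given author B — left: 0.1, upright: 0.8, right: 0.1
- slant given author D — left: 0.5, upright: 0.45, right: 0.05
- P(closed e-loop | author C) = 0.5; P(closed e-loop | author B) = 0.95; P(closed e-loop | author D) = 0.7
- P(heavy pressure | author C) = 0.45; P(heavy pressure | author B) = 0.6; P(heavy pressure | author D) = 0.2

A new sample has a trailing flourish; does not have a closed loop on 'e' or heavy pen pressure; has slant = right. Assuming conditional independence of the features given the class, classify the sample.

author C

author C: 0.45 × 0.6 × 0.45 × (1−0.5) × (1−0.45) = 0.0334125
author B: 0.3 × 0.65 × 0.1 × (1−0.95) × (1−0.6) = 0.00039
author D: 0.25 × 0.2 × 0.05 × (1−0.7) × (1−0.2) = 0.0006
Highest score → author C.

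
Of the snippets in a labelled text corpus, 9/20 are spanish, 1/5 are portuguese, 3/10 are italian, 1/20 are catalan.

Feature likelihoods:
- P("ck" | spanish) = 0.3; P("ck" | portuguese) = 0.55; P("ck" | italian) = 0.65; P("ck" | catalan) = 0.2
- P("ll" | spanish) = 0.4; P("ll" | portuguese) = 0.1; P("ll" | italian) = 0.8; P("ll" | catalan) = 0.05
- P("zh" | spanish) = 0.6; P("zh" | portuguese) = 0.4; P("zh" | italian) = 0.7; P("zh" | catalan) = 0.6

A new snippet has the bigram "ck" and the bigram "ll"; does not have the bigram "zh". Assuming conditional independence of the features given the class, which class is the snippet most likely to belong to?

italian

spanish: 0.45 × 0.3 × 0.4 × (1−0.6) = 0.0216
portuguese: 0.2 × 0.55 × 0.1 × (1−0.4) = 0.0066
italian: 0.3 × 0.65 × 0.8 × (1−0.7) = 0.0468
catalan: 0.05 × 0.2 × 0.05 × (1−0.6) = 0.0002
Highest score → italian.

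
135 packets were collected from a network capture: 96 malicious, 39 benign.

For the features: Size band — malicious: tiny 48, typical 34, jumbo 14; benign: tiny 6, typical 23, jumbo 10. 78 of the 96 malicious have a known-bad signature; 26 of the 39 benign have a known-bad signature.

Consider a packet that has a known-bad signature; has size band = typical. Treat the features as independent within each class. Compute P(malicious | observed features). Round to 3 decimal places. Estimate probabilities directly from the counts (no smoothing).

0.643

malicious: (96/135) × (34/96) × (78/96) ≈ 0.20463
benign: (39/135) × (23/39) × (26/39) ≈ 0.11358
P(malicious | x) = 0.20463 / 0.31821 ≈ 0.643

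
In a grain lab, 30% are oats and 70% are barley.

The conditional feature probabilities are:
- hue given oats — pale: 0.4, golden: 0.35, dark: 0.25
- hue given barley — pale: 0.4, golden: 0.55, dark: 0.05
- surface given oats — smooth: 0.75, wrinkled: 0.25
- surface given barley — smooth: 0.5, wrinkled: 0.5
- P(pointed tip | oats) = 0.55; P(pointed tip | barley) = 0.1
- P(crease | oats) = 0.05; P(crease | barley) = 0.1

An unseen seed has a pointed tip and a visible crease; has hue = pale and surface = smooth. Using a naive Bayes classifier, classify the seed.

oats: 0.3 × 0.4 × 0.75 × 0.55 × 0.05 = 0.002475
barley: 0.7 × 0.4 × 0.5 × 0.1 × 0.1 = 0.0014
Highest score → oats.

oats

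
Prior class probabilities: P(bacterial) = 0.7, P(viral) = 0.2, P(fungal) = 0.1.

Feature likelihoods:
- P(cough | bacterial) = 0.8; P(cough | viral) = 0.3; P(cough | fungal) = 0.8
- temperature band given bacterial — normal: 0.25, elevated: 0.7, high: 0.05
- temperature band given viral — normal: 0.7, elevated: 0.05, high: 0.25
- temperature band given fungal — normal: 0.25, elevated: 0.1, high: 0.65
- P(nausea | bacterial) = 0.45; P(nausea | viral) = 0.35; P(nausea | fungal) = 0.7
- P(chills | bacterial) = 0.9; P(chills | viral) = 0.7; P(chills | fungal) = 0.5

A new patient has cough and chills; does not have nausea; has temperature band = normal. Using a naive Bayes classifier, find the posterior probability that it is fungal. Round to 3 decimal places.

0.033

bacterial: 0.7 × 0.8 × 0.25 × (1−0.45) × 0.9 = 0.0693
viral: 0.2 × 0.3 × 0.7 × (1−0.35) × 0.7 = 0.01911
fungal: 0.1 × 0.8 × 0.25 × (1−0.7) × 0.5 = 0.003
P(fungal | x) = 0.003 / 0.09141 ≈ 0.033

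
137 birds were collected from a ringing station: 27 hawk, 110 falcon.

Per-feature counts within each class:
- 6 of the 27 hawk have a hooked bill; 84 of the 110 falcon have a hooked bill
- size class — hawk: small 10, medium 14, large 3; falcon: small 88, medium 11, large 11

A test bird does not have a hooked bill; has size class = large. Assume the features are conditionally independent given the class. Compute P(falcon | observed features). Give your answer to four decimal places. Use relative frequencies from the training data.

0.5270

hawk: (27/137) × (21/27) × (3/27) ≈ 0.0170316
falcon: (110/137) × (26/110) × (11/110) ≈ 0.0189781
P(falcon | x) = 0.0189781 / 0.0360097 ≈ 0.5270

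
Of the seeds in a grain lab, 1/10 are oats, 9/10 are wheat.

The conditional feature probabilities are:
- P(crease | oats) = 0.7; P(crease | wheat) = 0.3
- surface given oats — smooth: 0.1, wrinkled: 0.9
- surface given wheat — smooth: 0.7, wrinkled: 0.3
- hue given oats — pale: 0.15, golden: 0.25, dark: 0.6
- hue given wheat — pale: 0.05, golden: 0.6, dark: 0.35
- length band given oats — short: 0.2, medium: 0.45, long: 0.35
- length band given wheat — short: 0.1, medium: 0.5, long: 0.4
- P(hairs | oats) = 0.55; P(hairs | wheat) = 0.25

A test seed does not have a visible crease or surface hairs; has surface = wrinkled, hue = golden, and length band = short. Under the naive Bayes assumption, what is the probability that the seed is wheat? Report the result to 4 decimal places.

oats: 0.1 × (1−0.7) × 0.9 × 0.25 × 0.2 × (1−0.55) = 0.0006075
wheat: 0.9 × (1−0.3) × 0.3 × 0.6 × 0.1 × (1−0.25) = 0.008505
P(wheat | x) = 0.008505 / 0.0091125 ≈ 0.9333

0.9333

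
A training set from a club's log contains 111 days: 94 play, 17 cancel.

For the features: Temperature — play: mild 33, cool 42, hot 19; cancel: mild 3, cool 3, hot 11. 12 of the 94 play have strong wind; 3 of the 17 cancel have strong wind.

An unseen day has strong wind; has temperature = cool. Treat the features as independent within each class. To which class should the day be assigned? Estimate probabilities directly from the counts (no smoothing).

play

play: (94/111) × (42/94) × (12/94) ≈ 0.0483036
cancel: (17/111) × (3/17) × (3/17) ≈ 0.00476948
Highest score → play.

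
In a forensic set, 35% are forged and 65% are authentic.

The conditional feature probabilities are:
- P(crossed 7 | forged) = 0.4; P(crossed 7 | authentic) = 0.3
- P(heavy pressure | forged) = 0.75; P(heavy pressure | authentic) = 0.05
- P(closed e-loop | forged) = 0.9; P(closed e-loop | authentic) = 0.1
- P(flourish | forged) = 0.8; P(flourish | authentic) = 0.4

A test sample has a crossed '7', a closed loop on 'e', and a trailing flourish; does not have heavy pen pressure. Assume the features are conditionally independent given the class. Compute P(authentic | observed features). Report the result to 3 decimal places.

forged: 0.35 × 0.4 × (1−0.75) × 0.9 × 0.8 = 0.0252
authentic: 0.65 × 0.3 × (1−0.05) × 0.1 × 0.4 = 0.00741
P(authentic | x) = 0.00741 / 0.03261 ≈ 0.227

0.227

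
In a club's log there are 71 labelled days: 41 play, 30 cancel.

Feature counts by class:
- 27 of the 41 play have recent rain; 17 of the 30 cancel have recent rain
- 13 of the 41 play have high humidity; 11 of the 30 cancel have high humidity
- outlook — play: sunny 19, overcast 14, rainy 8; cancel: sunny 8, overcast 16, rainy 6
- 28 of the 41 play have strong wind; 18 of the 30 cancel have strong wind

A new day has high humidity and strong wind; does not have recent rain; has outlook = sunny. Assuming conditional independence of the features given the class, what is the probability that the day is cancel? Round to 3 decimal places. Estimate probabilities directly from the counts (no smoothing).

0.352

play: (41/71) × (14/41) × (13/41) × (19/41) × (28/41) ≈ 0.0197867
cancel: (30/71) × (13/30) × (11/30) × (8/30) × (18/30) ≈ 0.0107418
P(cancel | x) = 0.0107418 / 0.0305285 ≈ 0.352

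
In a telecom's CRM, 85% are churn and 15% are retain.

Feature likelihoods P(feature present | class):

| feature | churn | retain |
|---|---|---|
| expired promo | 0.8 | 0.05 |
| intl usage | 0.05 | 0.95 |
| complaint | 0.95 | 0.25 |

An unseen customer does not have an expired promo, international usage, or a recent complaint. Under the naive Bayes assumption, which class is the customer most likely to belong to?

churn

churn: 0.85 × (1−0.8) × (1−0.05) × (1−0.95) = 0.008075
retain: 0.15 × (1−0.05) × (1−0.95) × (1−0.25) = 0.00534375
Highest score → churn.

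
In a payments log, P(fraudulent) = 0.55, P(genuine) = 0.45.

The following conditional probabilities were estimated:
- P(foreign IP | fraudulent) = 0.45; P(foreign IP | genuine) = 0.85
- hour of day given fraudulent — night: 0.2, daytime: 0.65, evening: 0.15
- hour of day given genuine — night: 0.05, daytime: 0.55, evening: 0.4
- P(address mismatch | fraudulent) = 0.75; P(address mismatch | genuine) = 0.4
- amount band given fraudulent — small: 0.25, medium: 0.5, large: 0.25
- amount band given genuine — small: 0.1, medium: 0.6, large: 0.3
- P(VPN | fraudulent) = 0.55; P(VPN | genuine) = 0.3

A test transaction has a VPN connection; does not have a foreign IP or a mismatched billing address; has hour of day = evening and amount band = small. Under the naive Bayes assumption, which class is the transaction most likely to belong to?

fraudulent: 0.55 × (1−0.45) × 0.15 × (1−0.75) × 0.25 × 0.55 = 0.001559765625
genuine: 0.45 × (1−0.85) × 0.4 × (1−0.4) × 0.1 × 0.3 = 0.000486
Highest score → fraudulent.

fraudulent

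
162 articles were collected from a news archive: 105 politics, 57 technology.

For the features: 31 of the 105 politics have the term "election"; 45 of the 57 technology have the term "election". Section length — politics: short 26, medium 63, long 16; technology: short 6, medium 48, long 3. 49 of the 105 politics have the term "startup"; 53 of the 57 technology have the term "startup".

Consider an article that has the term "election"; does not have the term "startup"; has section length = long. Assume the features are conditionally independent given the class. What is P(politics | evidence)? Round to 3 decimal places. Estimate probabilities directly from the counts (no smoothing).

0.938

politics: (105/162) × (31/105) × (16/105) × (56/105) ≈ 0.0155516
technology: (57/162) × (45/57) × (3/57) × (4/57) ≈ 0.00102596
P(politics | x) = 0.0155516 / 0.01657756 ≈ 0.938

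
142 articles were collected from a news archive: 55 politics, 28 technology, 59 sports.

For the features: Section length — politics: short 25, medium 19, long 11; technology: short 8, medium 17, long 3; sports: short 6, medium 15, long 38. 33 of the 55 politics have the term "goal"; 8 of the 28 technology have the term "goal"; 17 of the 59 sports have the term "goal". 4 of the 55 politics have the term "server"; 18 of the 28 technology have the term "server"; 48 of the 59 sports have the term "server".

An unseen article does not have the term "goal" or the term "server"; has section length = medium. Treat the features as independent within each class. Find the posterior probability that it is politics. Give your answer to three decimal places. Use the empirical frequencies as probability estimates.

politics: (55/142) × (19/55) × (22/55) × (51/55) ≈ 0.0496287
technology: (28/142) × (17/28) × (20/28) × (10/28) ≈ 0.0305404
sports: (59/142) × (15/59) × (42/59) × (11/59) ≈ 0.0140198
P(politics | x) = 0.0496287 / 0.0941889 ≈ 0.527

0.527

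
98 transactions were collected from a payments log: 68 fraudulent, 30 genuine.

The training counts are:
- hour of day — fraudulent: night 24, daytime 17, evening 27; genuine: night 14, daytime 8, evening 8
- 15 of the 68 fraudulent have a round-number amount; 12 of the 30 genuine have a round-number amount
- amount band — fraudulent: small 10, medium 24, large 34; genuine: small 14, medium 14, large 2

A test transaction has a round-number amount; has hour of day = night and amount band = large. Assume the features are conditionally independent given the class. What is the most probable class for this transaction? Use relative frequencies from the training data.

fraudulent

fraudulent: (68/98) × (24/68) × (15/68) × (34/68) ≈ 0.0270108
genuine: (30/98) × (14/30) × (12/30) × (2/30) ≈ 0.00380952
Highest score → fraudulent.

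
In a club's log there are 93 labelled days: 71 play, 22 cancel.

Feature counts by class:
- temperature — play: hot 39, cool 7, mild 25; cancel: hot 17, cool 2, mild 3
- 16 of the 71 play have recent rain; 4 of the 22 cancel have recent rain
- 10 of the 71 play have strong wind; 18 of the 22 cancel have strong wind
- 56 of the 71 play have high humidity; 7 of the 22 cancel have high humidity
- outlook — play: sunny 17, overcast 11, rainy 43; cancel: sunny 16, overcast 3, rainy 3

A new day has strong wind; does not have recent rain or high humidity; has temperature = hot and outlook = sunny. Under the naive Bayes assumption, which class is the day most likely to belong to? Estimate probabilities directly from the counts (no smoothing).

play: (71/93) × (39/71) × (55/71) × (10/71) × (15/71) × (17/71) ≈ 0.00231447
cancel: (22/93) × (17/22) × (18/22) × (18/22) × (15/22) × (16/22) ≈ 0.060678
Highest score → cancel.

cancel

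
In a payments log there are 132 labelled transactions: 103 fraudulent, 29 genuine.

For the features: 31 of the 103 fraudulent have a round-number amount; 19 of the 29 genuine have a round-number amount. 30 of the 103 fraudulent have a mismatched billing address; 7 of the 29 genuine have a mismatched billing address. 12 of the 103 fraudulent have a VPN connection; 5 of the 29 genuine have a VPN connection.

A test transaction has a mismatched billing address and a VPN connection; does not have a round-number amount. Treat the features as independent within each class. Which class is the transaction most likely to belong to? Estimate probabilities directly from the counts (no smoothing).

fraudulent

fraudulent: (103/132) × (72/103) × (30/103) × (12/103) ≈ 0.0185092
genuine: (29/132) × (10/29) × (7/29) × (5/29) ≈ 0.00315281
Highest score → fraudulent.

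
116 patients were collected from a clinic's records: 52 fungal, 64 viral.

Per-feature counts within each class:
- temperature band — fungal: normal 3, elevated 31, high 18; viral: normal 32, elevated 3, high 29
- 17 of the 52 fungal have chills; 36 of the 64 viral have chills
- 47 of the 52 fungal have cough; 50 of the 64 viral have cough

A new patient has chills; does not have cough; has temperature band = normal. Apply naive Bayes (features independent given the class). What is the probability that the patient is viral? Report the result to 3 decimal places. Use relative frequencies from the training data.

0.977

fungal: (52/116) × (3/52) × (17/52) × (5/52) ≈ 0.000812972
viral: (64/116) × (32/64) × (36/64) × (14/64) ≈ 0.033944
P(viral | x) = 0.033944 / 0.034756972 ≈ 0.977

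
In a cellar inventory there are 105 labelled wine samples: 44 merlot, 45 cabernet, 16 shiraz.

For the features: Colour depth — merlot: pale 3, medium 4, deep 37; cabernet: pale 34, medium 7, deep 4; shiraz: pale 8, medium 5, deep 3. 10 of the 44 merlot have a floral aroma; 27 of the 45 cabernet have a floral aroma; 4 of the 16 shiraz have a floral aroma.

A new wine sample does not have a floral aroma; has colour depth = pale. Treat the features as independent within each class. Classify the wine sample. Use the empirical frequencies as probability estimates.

merlot: (44/105) × (3/44) × (34/44) ≈ 0.0220779
cabernet: (45/105) × (34/45) × (18/45) ≈ 0.129524
shiraz: (16/105) × (8/16) × (12/16) ≈ 0.0571429
Highest score → cabernet.

cabernet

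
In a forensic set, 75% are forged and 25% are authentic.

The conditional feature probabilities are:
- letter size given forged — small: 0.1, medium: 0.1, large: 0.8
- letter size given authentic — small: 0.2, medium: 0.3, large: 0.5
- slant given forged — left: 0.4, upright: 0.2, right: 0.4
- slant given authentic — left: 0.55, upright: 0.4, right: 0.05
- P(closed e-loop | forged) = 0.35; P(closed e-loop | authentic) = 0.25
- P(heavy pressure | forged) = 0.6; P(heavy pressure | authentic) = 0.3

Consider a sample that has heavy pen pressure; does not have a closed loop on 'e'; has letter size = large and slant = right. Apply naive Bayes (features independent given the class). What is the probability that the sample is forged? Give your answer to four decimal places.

0.9852

forged: 0.75 × 0.8 × 0.4 × (1−0.35) × 0.6 = 0.0936
authentic: 0.25 × 0.5 × 0.05 × (1−0.25) × 0.3 = 0.00140625
P(forged | x) = 0.0936 / 0.09500625 ≈ 0.9852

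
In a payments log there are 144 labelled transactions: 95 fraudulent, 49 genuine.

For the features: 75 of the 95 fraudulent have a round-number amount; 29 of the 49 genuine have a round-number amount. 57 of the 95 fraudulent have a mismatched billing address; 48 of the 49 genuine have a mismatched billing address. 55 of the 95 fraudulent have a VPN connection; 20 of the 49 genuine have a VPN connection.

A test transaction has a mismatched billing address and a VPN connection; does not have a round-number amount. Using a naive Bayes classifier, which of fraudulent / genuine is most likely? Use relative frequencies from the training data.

fraudulent: (95/144) × (20/95) × (57/95) × (55/95) ≈ 0.0482456
genuine: (49/144) × (20/49) × (48/49) × (20/49) ≈ 0.0555324
Highest score → genuine.

genuine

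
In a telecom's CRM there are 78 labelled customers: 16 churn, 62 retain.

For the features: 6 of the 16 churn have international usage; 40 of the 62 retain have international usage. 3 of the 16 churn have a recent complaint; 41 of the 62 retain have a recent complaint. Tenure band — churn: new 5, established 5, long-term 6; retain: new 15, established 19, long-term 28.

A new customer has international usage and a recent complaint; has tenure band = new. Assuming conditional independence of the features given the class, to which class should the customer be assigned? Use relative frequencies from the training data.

retain

churn: (16/78) × (6/16) × (3/16) × (5/16) ≈ 0.00450721
retain: (62/78) × (40/62) × (41/62) × (15/62) ≈ 0.0820459
Highest score → retain.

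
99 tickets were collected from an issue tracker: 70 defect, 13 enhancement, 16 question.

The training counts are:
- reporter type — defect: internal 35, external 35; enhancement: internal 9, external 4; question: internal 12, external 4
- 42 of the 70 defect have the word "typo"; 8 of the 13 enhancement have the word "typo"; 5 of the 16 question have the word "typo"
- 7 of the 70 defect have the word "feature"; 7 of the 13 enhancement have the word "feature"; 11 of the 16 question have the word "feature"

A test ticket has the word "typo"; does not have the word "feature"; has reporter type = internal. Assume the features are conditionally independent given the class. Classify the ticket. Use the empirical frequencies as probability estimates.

defect: (70/99) × (35/70) × (42/70) × (63/70) ≈ 0.190909
enhancement: (13/99) × (9/13) × (8/13) × (6/13) ≈ 0.0258203
question: (16/99) × (12/16) × (5/16) × (5/16) ≈ 0.0118371
Highest score → defect.

defect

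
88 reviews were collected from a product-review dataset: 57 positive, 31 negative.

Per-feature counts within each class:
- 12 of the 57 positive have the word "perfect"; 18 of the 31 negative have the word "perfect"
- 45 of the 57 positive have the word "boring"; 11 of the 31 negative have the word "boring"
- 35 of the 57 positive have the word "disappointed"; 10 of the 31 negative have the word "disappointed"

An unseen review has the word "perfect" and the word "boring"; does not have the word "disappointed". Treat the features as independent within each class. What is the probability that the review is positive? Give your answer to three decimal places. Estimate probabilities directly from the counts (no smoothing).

0.458

positive: (57/88) × (12/57) × (45/57) × (22/57) ≈ 0.0415512
negative: (31/88) × (18/31) × (11/31) × (21/31) ≈ 0.0491675
P(positive | x) = 0.0415512 / 0.0907187 ≈ 0.458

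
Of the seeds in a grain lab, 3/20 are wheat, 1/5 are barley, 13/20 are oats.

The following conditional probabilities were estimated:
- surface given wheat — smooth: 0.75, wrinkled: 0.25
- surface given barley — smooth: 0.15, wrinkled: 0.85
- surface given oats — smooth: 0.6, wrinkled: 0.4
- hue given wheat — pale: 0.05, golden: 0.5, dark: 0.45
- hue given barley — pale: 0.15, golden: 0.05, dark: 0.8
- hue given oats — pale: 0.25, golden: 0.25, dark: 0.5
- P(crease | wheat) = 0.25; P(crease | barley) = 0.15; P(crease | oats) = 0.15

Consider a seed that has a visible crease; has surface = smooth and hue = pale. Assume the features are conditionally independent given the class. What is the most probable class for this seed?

wheat: 0.15 × 0.75 × 0.05 × 0.25 = 0.00140625
barley: 0.2 × 0.15 × 0.15 × 0.15 = 0.000675
oats: 0.65 × 0.6 × 0.25 × 0.15 = 0.014625
Highest score → oats.

oats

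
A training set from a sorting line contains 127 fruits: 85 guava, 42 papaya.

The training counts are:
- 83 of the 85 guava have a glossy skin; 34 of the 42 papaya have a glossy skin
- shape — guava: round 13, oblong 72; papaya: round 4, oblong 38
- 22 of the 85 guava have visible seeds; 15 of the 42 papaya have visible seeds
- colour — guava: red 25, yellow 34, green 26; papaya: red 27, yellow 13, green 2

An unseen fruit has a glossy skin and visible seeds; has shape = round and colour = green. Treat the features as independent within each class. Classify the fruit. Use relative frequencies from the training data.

guava: (85/127) × (83/85) × (13/85) × (22/85) × (26/85) ≈ 0.00791329
papaya: (42/127) × (34/42) × (4/42) × (15/42) × (2/42) ≈ 0.000433619
Highest score → guava.

guava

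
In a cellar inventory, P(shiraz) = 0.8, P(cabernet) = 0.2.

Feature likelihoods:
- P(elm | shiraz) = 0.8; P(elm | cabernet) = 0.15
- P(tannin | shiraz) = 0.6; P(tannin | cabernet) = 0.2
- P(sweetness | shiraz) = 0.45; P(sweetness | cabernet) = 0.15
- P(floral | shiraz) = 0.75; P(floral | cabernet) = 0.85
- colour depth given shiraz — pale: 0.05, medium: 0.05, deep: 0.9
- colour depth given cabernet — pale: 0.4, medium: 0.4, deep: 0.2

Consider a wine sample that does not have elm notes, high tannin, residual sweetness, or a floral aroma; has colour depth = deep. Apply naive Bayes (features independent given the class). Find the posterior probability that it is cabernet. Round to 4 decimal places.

shiraz: 0.8 × (1−0.8) × (1−0.6) × (1−0.45) × (1−0.75) × 0.9 = 0.00792
cabernet: 0.2 × (1−0.15) × (1−0.2) × (1−0.15) × (1−0.85) × 0.2 = 0.003468
P(cabernet | x) = 0.003468 / 0.011388 ≈ 0.3045

0.3045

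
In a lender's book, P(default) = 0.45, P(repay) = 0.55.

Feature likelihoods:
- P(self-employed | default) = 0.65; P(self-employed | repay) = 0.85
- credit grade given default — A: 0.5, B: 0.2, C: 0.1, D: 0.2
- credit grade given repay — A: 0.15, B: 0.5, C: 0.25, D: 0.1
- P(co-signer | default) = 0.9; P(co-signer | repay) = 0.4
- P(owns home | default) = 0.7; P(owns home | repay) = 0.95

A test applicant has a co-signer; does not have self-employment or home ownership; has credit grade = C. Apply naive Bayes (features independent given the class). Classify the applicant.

default: 0.45 × (1−0.65) × 0.1 × 0.9 × (1−0.7) = 0.0042525
repay: 0.55 × (1−0.85) × 0.25 × 0.4 × (1−0.95) = 0.0004125
Highest score → default.

default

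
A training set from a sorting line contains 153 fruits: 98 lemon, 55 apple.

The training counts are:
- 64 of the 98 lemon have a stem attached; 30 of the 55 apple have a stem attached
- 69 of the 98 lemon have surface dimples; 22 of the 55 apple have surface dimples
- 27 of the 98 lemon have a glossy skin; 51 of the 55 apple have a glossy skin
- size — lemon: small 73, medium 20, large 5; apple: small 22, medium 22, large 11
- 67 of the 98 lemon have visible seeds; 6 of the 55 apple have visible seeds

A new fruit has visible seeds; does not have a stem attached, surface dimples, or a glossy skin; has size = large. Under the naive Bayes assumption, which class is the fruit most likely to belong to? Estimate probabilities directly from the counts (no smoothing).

lemon

lemon: (98/153) × (34/98) × (29/98) × (71/98) × (5/98) × (67/98) ≈ 0.00166182
apple: (55/153) × (25/55) × (33/55) × (4/55) × (11/55) × (6/55) ≈ 0.000155566
Highest score → lemon.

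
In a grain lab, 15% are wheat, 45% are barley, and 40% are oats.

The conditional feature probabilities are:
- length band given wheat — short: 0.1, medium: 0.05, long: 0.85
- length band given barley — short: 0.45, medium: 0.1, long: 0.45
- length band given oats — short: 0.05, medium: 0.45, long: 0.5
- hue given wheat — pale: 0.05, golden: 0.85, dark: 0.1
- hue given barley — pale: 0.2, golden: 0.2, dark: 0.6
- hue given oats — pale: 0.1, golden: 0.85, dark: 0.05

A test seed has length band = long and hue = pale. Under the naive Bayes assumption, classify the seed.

wheat: 0.15 × 0.85 × 0.05 = 0.006375
barley: 0.45 × 0.45 × 0.2 = 0.0405
oats: 0.4 × 0.5 × 0.1 = 0.02
Highest score → barley.

barley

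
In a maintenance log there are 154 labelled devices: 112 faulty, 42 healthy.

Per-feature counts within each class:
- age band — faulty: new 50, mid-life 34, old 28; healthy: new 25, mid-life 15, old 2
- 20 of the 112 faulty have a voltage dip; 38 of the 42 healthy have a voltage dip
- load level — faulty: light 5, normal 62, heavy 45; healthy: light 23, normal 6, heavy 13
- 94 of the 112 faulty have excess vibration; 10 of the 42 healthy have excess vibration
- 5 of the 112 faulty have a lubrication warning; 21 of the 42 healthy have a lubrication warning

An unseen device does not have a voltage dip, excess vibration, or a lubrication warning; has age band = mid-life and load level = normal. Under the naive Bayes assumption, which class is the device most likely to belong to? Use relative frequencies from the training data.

faulty

faulty: (112/154) × (34/112) × (92/112) × (62/112) × (18/112) × (107/112) ≈ 0.0154142
healthy: (42/154) × (15/42) × (4/42) × (6/42) × (32/42) × (21/42) ≈ 0.00050484
Highest score → faulty.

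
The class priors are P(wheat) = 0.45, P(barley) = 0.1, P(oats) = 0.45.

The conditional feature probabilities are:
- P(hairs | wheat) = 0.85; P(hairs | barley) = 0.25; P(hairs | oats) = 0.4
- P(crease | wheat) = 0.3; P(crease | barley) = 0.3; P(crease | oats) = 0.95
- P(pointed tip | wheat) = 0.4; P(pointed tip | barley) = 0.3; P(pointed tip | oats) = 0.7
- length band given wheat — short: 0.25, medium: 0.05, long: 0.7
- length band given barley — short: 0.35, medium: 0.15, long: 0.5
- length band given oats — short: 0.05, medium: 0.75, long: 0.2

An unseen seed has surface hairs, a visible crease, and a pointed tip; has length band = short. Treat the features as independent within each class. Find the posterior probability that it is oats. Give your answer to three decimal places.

wheat: 0.45 × 0.85 × 0.3 × 0.4 × 0.25 = 0.011475
barley: 0.1 × 0.25 × 0.3 × 0.3 × 0.35 = 0.0007875
oats: 0.45 × 0.4 × 0.95 × 0.7 × 0.05 = 0.005985
P(oats | x) = 0.005985 / 0.0182475 ≈ 0.328

0.328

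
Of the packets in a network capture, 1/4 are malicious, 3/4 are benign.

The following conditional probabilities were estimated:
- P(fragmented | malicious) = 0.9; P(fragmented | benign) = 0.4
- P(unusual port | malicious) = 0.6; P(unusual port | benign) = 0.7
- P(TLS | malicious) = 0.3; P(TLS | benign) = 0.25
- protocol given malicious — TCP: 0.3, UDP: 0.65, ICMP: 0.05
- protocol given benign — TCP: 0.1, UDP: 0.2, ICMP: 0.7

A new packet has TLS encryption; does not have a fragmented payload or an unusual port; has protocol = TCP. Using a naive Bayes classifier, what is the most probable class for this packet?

benign

malicious: 0.25 × (1−0.9) × (1−0.6) × 0.3 × 0.3 = 0.0009
benign: 0.75 × (1−0.4) × (1−0.7) × 0.25 × 0.1 = 0.003375
Highest score → benign.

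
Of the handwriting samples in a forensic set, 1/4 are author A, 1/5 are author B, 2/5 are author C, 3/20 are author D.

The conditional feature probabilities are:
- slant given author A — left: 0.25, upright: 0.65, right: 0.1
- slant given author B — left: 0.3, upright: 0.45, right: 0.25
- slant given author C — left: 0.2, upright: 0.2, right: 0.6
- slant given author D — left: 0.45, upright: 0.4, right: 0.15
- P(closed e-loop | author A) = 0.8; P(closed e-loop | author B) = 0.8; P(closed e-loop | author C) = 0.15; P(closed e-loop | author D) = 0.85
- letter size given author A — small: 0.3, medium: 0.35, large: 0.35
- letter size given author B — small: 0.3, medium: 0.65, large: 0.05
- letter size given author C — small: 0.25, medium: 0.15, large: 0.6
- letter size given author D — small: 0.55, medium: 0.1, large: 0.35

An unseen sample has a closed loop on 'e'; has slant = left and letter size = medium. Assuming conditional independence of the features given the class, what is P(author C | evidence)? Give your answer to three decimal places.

author A: 0.25 × 0.25 × 0.8 × 0.35 = 0.0175
author B: 0.2 × 0.3 × 0.8 × 0.65 = 0.0312
author C: 0.4 × 0.2 × 0.15 × 0.15 = 0.0018
author D: 0.15 × 0.45 × 0.85 × 0.1 = 0.0057375
P(author C | x) = 0.0018 / 0.0562375 ≈ 0.032

0.032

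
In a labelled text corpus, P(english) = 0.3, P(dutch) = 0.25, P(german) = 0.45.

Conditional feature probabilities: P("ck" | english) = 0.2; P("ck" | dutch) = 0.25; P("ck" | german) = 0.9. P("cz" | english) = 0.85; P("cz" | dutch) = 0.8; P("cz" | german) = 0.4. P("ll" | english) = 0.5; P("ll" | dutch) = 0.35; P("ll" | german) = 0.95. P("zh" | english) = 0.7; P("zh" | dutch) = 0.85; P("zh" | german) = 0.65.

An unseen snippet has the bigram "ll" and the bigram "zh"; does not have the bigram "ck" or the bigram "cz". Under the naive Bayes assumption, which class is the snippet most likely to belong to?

german

english: 0.3 × (1−0.2) × (1−0.85) × 0.5 × 0.7 = 0.0126
dutch: 0.25 × (1−0.25) × (1−0.8) × 0.35 × 0.85 = 0.01115625
german: 0.45 × (1−0.9) × (1−0.4) × 0.95 × 0.65 = 0.0166725
Highest score → german.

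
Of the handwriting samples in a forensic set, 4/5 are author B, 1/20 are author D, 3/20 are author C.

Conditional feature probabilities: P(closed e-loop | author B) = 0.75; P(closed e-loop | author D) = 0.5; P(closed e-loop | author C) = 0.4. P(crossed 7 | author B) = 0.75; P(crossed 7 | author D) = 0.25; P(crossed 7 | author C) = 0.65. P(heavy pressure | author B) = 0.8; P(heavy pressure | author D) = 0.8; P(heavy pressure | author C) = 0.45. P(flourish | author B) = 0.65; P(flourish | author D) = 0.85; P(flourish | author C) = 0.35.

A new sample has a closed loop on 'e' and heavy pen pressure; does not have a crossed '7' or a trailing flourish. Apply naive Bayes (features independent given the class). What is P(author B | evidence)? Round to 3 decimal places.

author B: 0.8 × 0.75 × (1−0.75) × 0.8 × (1−0.65) = 0.042
author D: 0.05 × 0.5 × (1−0.25) × 0.8 × (1−0.85) = 0.00225
author C: 0.15 × 0.4 × (1−0.65) × 0.45 × (1−0.35) = 0.0061425
P(author B | x) = 0.042 / 0.0503925 ≈ 0.833

0.833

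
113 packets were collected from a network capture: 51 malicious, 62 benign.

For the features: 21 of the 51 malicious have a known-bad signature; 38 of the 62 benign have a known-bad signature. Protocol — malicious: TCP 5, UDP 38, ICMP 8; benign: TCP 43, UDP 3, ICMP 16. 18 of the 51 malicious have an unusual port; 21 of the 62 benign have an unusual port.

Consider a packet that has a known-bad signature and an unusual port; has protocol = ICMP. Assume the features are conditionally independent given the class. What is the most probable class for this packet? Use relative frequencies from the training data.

malicious: (51/113) × (21/51) × (8/51) × (18/51) ≈ 0.0102888
benign: (62/113) × (38/62) × (16/62) × (21/62) ≈ 0.0293942
Highest score → benign.

benign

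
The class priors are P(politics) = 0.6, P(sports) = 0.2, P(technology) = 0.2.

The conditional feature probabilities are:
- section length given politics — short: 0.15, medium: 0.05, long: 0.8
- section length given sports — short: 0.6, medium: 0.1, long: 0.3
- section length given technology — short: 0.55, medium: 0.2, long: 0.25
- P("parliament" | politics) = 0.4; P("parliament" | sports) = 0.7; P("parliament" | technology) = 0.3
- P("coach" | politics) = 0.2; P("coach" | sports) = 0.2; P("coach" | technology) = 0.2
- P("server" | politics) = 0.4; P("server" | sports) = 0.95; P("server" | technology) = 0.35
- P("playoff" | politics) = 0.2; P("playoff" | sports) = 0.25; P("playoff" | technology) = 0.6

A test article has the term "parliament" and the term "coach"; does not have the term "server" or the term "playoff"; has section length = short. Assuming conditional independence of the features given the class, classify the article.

politics: 0.6 × 0.15 × 0.4 × 0.2 × (1−0.4) × (1−0.2) = 0.003456
sports: 0.2 × 0.6 × 0.7 × 0.2 × (1−0.95) × (1−0.25) = 0.00063
technology: 0.2 × 0.55 × 0.3 × 0.2 × (1−0.35) × (1−0.6) = 0.001716
Highest score → politics.

politics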